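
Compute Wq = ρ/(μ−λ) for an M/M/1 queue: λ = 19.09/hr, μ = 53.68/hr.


ρ = 19.09/53.68 = 0.3556
Wq = ρ/(μ−λ) = 0.3556/(53.68 − 19.09) = 0.3556/34.59 = 0.01028 hr

Final: 0.01028 hr


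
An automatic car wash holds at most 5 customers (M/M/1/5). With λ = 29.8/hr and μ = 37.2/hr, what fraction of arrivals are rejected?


ρ = λ/μ = 29.8/37.2 = 0.8011
P_K = (1−ρ)ρ^K/(1−ρ^(K+1)) = (0.1989·0.329888)/(1 − 0.264265)
= 0.065623/0.735735 = 0.089194

Final: 0.089194


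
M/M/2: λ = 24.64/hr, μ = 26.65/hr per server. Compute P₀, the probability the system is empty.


a = λ/μ = 24.64/26.65 = 0.9246; ρ = a/c = 0.4623
Σ_{k=0}^{1} a^k/k! (terms k=0..1) = 1.00000 + 0.92458 = 1.92458
Tail: a^2/(2!(1−ρ)) = 0.85484/(2·0.5377) = 0.79489
P₀ = 1/(1.92458 + 0.79489) = 1/2.71947 = 0.367719

Final: 0.367719


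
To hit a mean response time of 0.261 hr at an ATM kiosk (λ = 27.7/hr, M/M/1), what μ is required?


W = 1/(μ−λ) ⇒ μ − λ = 1/W = 1/0.261 = 3.8314
μ = λ + 1/W = 27.7 + 3.8314 = 31.5314 per hr

Final: 31.5314 /hr


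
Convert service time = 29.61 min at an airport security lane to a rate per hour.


μ = 1/(service time) in consistent units.
1 hour = 60 min, so μ = 60/29.61 = 2.0263 per hour

Final: 2.0263 /hr


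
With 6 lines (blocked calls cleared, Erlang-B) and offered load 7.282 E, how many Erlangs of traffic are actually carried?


B(6,7.282) = 0.348617 (Erlang-B)
Carried load = a(1 − B) = 7.282·(1 − 0.348617) = 7.282·0.651383 = 4.7434 E

Final: 4.7434 Erlangs


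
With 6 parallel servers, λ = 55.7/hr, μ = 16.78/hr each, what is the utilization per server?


ρ = λ/(cμ) = 55.7/(6·16.78) = 55.7/100.68 = 0.5532

Final: 0.5532


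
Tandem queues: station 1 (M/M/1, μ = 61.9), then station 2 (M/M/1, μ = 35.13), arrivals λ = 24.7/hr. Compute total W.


Each node sees arrival rate λ = 24.7/hr (tandem ⇒ throughput preserved).
W₁ = 1/(μ₁−λ) = 1/(61.9−24.7) = 0.02688 hr
W₂ = 1/(μ₂−λ) = 1/(35.13−24.7) = 0.09588 hr
W_total = W₁ + W₂ = 0.02688 + 0.09588 = 0.12276 hr

Final: 0.12276 hr


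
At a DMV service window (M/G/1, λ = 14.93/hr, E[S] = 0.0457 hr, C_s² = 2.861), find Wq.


ρ = λ·E[S] = 14.93·0.0457 = 0.6823
E[S²] = E[S]²(1+C_s²) = 0.0457²·(1+2.861) = 0.008064
Wq = λ·E[S²]/(2(1−ρ)) = 14.93·0.008064/(2·0.3177) = 0.18947 hr

Final: 0.18947 hr


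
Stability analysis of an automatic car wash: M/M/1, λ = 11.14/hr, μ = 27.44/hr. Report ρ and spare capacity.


Total capacity cμ = 1·27.44 = 27.44/hr
ρ = λ/(cμ) = 11.14/27.44 = 0.4060
Stable ⇔ ρ < 1: YES
Spare capacity = cμ − λ = 27.44 − 11.14 = 16.30/hr

Final: ρ = 0.4060; stable; margin = 16.30/hr


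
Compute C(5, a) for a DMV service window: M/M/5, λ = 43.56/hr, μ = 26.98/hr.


a = λ/μ = 1.6145; ρ = a/5 = 0.3229
P₀ = 0.198513 (from M/M/c formula)
C(c,a) = [a^c/(c!(1−ρ))]·P₀ = [10.97058/(120·0.6771)]·0.198513
= 0.13502·0.198513 = 0.026803

Final: 0.026803


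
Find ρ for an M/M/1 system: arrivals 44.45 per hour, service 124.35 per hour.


ρ = λ/μ = 44.45/124.35 = 0.3575

Final: 0.3575


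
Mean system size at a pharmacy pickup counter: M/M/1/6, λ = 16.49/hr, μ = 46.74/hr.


ρ = 16.49/46.74 = 0.3528
L = ρ[1 − (K+1)ρ^K + Kρ^(K+1)] / [(1−ρ)(1−ρ^(K+1))]
Numerator: 0.3528·(1 − 7·0.001928 + 6·0.0006803) = 0.349481
Denominator: (0.6472)·(0.999320) = 0.646757
L = 0.349481/0.646757 = 0.5404

Final: 0.5404


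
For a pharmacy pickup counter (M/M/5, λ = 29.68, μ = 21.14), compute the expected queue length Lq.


a = λ/μ = 1.4040; ρ = a/5 = 0.2808
P₀ = 0.245346
Lq = P₀·a^c·ρ / (c!·(1−ρ)²) = 0.245346·5.45500·0.2808/(120·0.51726)
= 0.006054

Final: 0.006054


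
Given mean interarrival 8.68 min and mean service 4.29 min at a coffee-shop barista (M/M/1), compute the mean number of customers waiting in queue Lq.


λ = 60/8.68 = 6.9124 /hr
μ = 60/4.29 = 13.9860 /hr
ρ = λ/μ = 6.9124/13.9860 = 0.4942
Lq = ρ²/(1−ρ) = 0.2443/0.5058 = 0.4830

Final: 0.4830


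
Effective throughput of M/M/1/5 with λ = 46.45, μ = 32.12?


ρ = 1.4461; P_K = (1−ρ)ρ^5/(1−ρ^6) = 0.346373
λ_eff = λ(1 − P_K) = 46.45·(1 − 0.346373) = 46.45·0.653627 = 30.3610 /hr

Final: 30.3610 /hr


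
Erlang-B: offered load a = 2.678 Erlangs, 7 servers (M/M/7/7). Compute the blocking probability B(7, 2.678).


B(c,a) = (a^c/c!) / Σ_{k=0}^{c} a^k/k!
a^7/7! = 0.195994
Σ terms (k=0..7): 1.00000 + 2.67800 + 3.58584 + 3.20096 + 2.14304 + 1.14781 + 0.51231 + 0.19599 = 14.463964
B = 0.195994/14.463964 = 0.013551

Final: 0.013551


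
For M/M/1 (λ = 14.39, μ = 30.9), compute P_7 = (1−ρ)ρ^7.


ρ = 14.39/30.9 = 0.4657
P_n = (1−ρ)·ρ^n = (1 − 0.4657)·0.4657^7 = 0.5343·0.004750 = 0.002538

Final: 0.002538


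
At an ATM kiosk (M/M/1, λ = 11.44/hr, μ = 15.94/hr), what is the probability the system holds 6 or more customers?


ρ = 11.44/15.94 = 0.7177
P(N ≥ n) = ρ^n = 0.7177^6 = 0.136655

Final: 0.136655


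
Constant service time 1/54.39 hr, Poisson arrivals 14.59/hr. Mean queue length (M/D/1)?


ρ = 14.59/54.39 = 0.2682
M/D/1: Lq = ρ²/(2(1−ρ)) = 0.07196/(2·0.7318) = 0.04917

Final: 0.04917


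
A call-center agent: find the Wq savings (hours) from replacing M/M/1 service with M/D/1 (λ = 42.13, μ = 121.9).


ρ = 42.13/121.9 = 0.3456
Wq(M/M/1) = ρ/(μ−λ) = 0.3456/79.77 = 0.004333 hr
Wq(M/D/1) = ρ/(2(μ−λ)) = 0.002166 hr
Savings = 0.004333 − 0.002166 = 0.002166 hr

Final: 0.002166 hr


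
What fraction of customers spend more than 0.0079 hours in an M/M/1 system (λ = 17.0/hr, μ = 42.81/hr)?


W ~ Exponential(μ−λ) for M/M/1.
μ − λ = 42.81 − 17.0 = 25.8100
P(W > t) = e^{−(μ−λ)t} = e^{−0.2039} = 0.815545

Final: 0.815545


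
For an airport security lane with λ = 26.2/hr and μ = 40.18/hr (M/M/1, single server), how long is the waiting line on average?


ρ = 26.2/40.18 = 0.6521
Lq = ρ²/(1−ρ) = 0.4252/0.3479 = 1.2220

Final: 1.2220


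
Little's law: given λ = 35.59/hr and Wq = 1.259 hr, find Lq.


Lq = λWq = 35.59·1.259 = 44.8078

Final: 44.8078


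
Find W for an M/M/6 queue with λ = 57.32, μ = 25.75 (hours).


a = 2.2260; ρ = 0.3710; P₀ = 0.107652
Lq = P₀·a^c·ρ/(c!(1−ρ)²) = 0.01706
Wq = Lq/λ = 0.01706/57.32 = 0.0002976 hr
W = Wq + 1/μ = 0.0002976 + 0.03883 = 0.03913 hr

Final: 0.03913 hr


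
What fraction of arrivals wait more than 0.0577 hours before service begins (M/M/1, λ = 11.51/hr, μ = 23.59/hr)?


ρ = 11.51/23.59 = 0.4879
P(Wq > t) = ρ·e^{−(μ−λ)t} = 0.4879·e^{−0.6970}
= 0.4879·0.498069 = 0.243017

Final: 0.243017


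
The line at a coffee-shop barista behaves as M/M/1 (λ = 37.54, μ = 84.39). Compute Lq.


ρ = 37.54/84.39 = 0.4448
Lq = ρ²/(1−ρ) = 0.1979/0.5552 = 0.3564

Final: 0.3564


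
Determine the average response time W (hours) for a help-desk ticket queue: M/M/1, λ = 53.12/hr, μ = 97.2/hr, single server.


W = 1/(μ−λ) = 1/(97.2 − 53.12) = 1/44.08 = 0.02269 hr

Final: 0.02269 hr


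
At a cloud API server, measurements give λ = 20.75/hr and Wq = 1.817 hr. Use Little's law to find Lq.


Lq = λWq = 20.75·1.817 = 37.7028

Final: 37.7028


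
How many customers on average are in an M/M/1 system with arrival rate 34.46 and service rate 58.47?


ρ = λ/μ = 34.46/58.47 = 0.5894
L = ρ/(1−ρ) = 0.5894/(1 − 0.5894) = 0.5894/0.4106 = 1.4352

Final: 1.4352


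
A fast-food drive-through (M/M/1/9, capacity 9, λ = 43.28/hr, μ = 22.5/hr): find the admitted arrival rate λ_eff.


ρ = 1.9236; P_K = (1−ρ)ρ^9/(1−ρ^10) = 0.480823
λ_eff = λ(1 − P_K) = 43.28·(1 − 0.480823) = 43.28·0.519177 = 22.4700 /hr

Final: 22.4700 /hr


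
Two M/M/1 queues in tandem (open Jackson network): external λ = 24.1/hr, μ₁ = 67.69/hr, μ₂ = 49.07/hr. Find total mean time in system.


Each node sees arrival rate λ = 24.1/hr (tandem ⇒ throughput preserved).
W₁ = 1/(μ₁−λ) = 1/(67.69−24.1) = 0.02294 hr
W₂ = 1/(μ₂−λ) = 1/(49.07−24.1) = 0.04005 hr
W_total = W₁ + W₂ = 0.02294 + 0.04005 = 0.06299 hr

Final: 0.06299 hr


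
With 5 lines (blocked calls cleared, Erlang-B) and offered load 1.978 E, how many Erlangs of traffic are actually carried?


B(5,1.978) = 0.035467 (Erlang-B)
Carried load = a(1 − B) = 1.978·(1 − 0.035467) = 1.978·0.964533 = 1.9078 E

Final: 1.9078 Erlangs


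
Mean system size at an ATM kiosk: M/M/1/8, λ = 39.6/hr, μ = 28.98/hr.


ρ = 39.6/28.98 = 1.3665
L = ρ[1 − (K+1)ρ^K + Kρ^(K+1)] / [(1−ρ)(1−ρ^(K+1))]
Numerator: 1.3665·(1 − 9·12.155545 + 8·16.610062) = 33.451734
Denominator: (-0.3665)·(-15.610062) = 5.720457
L = 33.451734/5.720457 = 5.8477

Final: 5.8477


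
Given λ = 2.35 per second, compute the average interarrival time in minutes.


Mean interarrival time = 1/λ = 1/2.35 second = 0.42553 second
In minutes: 0.42553 × 0.0166667 = 0.007092 min

Final: 0.007092 min


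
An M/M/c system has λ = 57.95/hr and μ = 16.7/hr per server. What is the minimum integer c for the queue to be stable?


Stability requires cμ > λ ⇔ c > λ/μ.
λ/μ = 57.95/16.7 = 3.4701
Minimum integer c = ⌊3.4701⌋ + 1 = 4
Check: 4·16.7 = 66.80 > 57.95, while 3·16.7 = 50.10 ≤ 57.95

Final: 4 servers


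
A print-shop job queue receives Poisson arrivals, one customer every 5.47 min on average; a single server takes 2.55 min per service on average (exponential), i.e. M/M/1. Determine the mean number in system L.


λ = 60/5.47 = 10.9689 /hr
μ = 60/2.55 = 23.5294 /hr
ρ = λ/μ = 10.9689/23.5294 = 0.4662
L = ρ/(1−ρ) = 0.4662/0.5338 = 0.8733

Final: 0.8733


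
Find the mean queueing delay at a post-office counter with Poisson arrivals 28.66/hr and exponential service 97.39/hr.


ρ = 28.66/97.39 = 0.2943
Wq = ρ/(μ−λ) = 0.2943/(97.39 − 28.66) = 0.2943/68.73 = 0.004282 hr

Final: 0.004282 hr


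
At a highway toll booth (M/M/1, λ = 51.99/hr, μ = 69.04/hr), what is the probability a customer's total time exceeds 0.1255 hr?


W ~ Exponential(μ−λ) for M/M/1.
μ − λ = 69.04 − 51.99 = 17.0500
P(W > t) = e^{−(μ−λ)t} = e^{−2.1398} = 0.117681

Final: 0.117681


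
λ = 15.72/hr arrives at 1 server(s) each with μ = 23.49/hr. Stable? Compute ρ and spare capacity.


Total capacity cμ = 1·23.49 = 23.49/hr
ρ = λ/(cμ) = 15.72/23.49 = 0.6692
Stable ⇔ ρ < 1: YES
Spare capacity = cμ − λ = 23.49 − 15.72 = 7.77/hr

Final: ρ = 0.6692; stable; margin = 7.77/hr


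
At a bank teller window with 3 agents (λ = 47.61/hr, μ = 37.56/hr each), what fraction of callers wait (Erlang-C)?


a = λ/μ = 1.2676; ρ = a/3 = 0.4225
P₀ = 0.273318 (from M/M/c formula)
C(c,a) = [a^c/(c!(1−ρ))]·P₀ = [2.03666/(6·0.5775)]·0.273318
= 0.58780·0.273318 = 0.160657

Final: 0.160657


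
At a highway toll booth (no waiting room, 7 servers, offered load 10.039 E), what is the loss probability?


B(c,a) = (a^c/c!) / Σ_{k=0}^{c} a^k/k!
a^7/7! = 2038.931536
Σ terms (k=0..7): 1.00000 + 10.03900 + 50.39076 + 168.62428 + 423.20479 + 849.71058 + 1421.70742 + 2038.93154 = 4963.608364
B = 2038.931536/4963.608364 = 0.410776

Final: 0.410776


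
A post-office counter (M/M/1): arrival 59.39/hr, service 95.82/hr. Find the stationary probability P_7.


ρ = 59.39/95.82 = 0.6198
P_n = (1−ρ)·ρ^n = (1 − 0.6198)·0.6198^7 = 0.3802·0.035140 = 0.013360

Final: 0.013360


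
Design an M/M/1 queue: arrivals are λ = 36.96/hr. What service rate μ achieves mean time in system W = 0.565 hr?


W = 1/(μ−λ) ⇒ μ − λ = 1/W = 1/0.565 = 1.7699
μ = λ + 1/W = 36.96 + 1.7699 = 38.7299 per hr

Final: 38.7299 /hr


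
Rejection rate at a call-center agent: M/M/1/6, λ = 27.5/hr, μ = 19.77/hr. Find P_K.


ρ = λ/μ = 27.5/19.77 = 1.3910
P_K = (1−ρ)ρ^K/(1−ρ^(K+1)) = (-0.3910·7.243628)/(1 − 10.075861)
= -2.832233/-9.075861 = 0.312062

Final: 0.312062


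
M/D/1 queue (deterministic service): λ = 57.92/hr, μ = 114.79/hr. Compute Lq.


ρ = 57.92/114.79 = 0.5046
M/D/1: Lq = ρ²/(2(1−ρ)) = 0.2546/(2·0.4954) = 0.25694

Final: 0.25694


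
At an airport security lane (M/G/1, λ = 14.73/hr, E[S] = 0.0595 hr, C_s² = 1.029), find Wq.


ρ = λ·E[S] = 14.73·0.0595 = 0.8764
E[S²] = E[S]²(1+C_s²) = 0.0595²·(1+1.029) = 0.007183
Wq = λ·E[S²]/(2(1−ρ)) = 14.73·0.007183/(2·0.1236) = 0.42815 hr

Final: 0.42815 hr


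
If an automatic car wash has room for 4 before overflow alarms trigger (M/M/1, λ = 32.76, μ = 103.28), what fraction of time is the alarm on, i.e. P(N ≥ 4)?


ρ = 32.76/103.28 = 0.3172
P(N ≥ n) = ρ^n = 0.3172^4 = 0.010123

Final: 0.010123


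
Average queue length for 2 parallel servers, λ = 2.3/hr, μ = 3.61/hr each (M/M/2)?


a = λ/μ = 0.6371; ρ = a/2 = 0.3186
P₀ = 0.516807
Lq = P₀·a^c·ρ / (c!·(1−ρ)²) = 0.516807·0.40592·0.3186/(2·0.46436)
= 0.07196

Final: 0.07196


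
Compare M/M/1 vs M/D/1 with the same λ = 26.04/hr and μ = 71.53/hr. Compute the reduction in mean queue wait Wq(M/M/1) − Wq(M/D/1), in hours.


ρ = 26.04/71.53 = 0.3640
Wq(M/M/1) = ρ/(μ−λ) = 0.3640/45.49 = 0.008003 hr
Wq(M/D/1) = ρ/(2(μ−λ)) = 0.004001 hr
Savings = 0.008003 − 0.004001 = 0.004001 hr

Final: 0.004001 hr


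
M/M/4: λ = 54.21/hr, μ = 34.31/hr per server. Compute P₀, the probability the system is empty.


a = λ/μ = 54.21/34.31 = 1.5800; ρ = a/c = 0.3950
Σ_{k=0}^{3} a^k/k! (terms k=0..3) = 1.00000 + 1.58001 + 1.24821 + 0.65739 = 4.48561
Tail: a^4/(4!(1−ρ)) = 6.23210/(24·0.6050) = 0.42921
P₀ = 1/(4.48561 + 0.42921) = 1/4.91482 = 0.203466

Final: 0.203466


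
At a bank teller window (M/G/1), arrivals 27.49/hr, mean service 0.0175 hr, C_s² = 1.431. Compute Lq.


ρ = λ·E[S] = 27.49·0.0175 = 0.4811
Lq = ρ²(1+C_s²)/(2(1−ρ)) = 0.2314·(1+1.431)/(2·0.5189)
= 0.2314·2.4310/1.0378 = 0.54210

Final: 0.54210


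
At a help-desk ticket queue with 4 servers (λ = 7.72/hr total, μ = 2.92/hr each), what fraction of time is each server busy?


ρ = λ/(cμ) = 7.72/(4·2.92) = 7.72/11.68 = 0.6610

Final: 0.6610


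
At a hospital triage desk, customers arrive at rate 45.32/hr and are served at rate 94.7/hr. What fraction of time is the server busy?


ρ = λ/μ = 45.32/94.7 = 0.4786

Final: 0.4786


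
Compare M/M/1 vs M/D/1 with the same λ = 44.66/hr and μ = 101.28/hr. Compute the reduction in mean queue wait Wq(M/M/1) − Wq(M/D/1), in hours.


ρ = 44.66/101.28 = 0.4410
Wq(M/M/1) = ρ/(μ−λ) = 0.4410/56.62 = 0.007788 hr
Wq(M/D/1) = ρ/(2(μ−λ)) = 0.003894 hr
Savings = 0.007788 − 0.003894 = 0.003894 hr

Final: 0.003894 hr


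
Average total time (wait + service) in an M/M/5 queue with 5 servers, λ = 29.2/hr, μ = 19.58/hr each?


a = 1.4913; ρ = 0.2983; P₀ = 0.224728
Lq = P₀·a^c·ρ/(c!(1−ρ)²) = 0.008367
Wq = Lq/λ = 0.008367/29.2 = 0.0002865 hr
W = Wq + 1/μ = 0.0002865 + 0.05107 = 0.05136 hr

Final: 0.05136 hr


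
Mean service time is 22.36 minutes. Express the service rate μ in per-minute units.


μ = 1/(service time) in consistent units.
1 minute = 1 min, so μ = 1/22.36 = 0.04472 per minute

Final: 0.04472 /min


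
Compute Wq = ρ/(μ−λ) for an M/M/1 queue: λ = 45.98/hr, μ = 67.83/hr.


ρ = 45.98/67.83 = 0.6779
Wq = ρ/(μ−λ) = 0.6779/(67.83 − 45.98) = 0.6779/21.85 = 0.03102 hr

Final: 0.03102 hr


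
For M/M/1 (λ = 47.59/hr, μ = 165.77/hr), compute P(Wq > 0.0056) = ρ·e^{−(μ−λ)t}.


ρ = 47.59/165.77 = 0.2871
P(Wq > t) = ρ·e^{−(μ−λ)t} = 0.2871·e^{−0.6618}
= 0.2871·0.515918 = 0.148112

Final: 0.148112


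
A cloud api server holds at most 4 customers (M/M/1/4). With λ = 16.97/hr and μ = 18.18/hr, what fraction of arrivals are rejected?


ρ = λ/μ = 16.97/18.18 = 0.9334
P_K = (1−ρ)ρ^K/(1−ρ^(K+1)) = (0.06656·0.759192)/(1 − 0.708663)
= 0.050529/0.291337 = 0.173439

Final: 0.173439


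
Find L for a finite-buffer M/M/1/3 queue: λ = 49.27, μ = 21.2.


ρ = 49.27/21.2 = 2.3241
L = ρ[1 − (K+1)ρ^K + Kρ^(K+1)] / [(1−ρ)(1−ρ^(K+1))]
Numerator: 2.3241·(1 − 4·12.552785 + 3·29.173384) = 89.032307
Denominator: (-1.3241)·(-28.173384) = 37.303155
L = 89.032307/37.303155 = 2.3867

Final: 2.3867


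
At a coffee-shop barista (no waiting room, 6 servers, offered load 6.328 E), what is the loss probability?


B(c,a) = (a^c/c!) / Σ_{k=0}^{c} a^k/k!
a^6/6! = 89.179766
Σ terms (k=0..6): 1.00000 + 6.32800 + 20.02179 + 42.23263 + 66.81203 + 84.55730 + 89.17977 = 310.131517
B = 89.179766/310.131517 = 0.287555

Final: 0.287555


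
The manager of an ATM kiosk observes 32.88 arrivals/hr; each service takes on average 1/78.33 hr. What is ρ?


ρ = λ/μ = 32.88/78.33 = 0.4198

Final: 0.4198


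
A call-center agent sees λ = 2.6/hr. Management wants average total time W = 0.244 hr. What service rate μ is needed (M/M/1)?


W = 1/(μ−λ) ⇒ μ − λ = 1/W = 1/0.244 = 4.0984
μ = λ + 1/W = 2.6 + 4.0984 = 6.6984 per hr

Final: 6.6984 /hr


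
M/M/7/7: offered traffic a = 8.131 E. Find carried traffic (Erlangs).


B(7,8.131) = 0.315508 (Erlang-B)
Carried load = a(1 − B) = 8.131·(1 − 0.315508) = 8.131·0.684492 = 5.5656 E

Final: 5.5656 Erlangs


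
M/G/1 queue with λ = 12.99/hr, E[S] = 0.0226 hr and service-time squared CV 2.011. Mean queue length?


ρ = λ·E[S] = 12.99·0.0226 = 0.2936
Lq = ρ²(1+C_s²)/(2(1−ρ)) = 0.08619·(1+2.011)/(2·0.7064)
= 0.08619·3.0110/1.4129 = 0.18367

Final: 0.18367


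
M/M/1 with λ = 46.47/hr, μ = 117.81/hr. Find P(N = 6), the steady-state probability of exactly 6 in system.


ρ = 46.47/117.81 = 0.3944
P_n = (1−ρ)·ρ^n = (1 − 0.3944)·0.3944^6 = 0.6056·0.003767 = 0.002281

Final: 0.002281


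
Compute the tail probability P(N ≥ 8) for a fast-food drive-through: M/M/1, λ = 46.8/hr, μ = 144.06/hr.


ρ = 46.8/144.06 = 0.3249
P(N ≥ n) = ρ^n = 0.3249^8 = 0.0001241

Final: 0.0001241


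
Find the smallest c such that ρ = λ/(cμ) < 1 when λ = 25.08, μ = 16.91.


Stability requires cμ > λ ⇔ c > λ/μ.
λ/μ = 25.08/16.91 = 1.4831
Minimum integer c = ⌊1.4831⌋ + 1 = 2
Check: 2·16.91 = 33.82 > 25.08, while 1·16.91 = 16.91 ≤ 25.08

Final: 2 servers


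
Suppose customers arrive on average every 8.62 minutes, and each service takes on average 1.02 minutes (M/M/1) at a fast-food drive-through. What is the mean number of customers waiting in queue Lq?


λ = 60/8.62 = 6.9606 /hr
μ = 60/1.02 = 58.8235 /hr
ρ = λ/μ = 6.9606/58.8235 = 0.1183
Lq = ρ²/(1−ρ) = 0.01400/0.8817 = 0.01588

Final: 0.01588


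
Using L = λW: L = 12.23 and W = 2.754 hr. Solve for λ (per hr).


λ = L/W = 12.23/2.754 = 4.4408 /hr

Final: 4.4408 /hr


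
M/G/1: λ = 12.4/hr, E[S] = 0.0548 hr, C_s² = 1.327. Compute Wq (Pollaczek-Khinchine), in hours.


ρ = λ·E[S] = 12.4·0.0548 = 0.6795
E[S²] = E[S]²(1+C_s²) = 0.0548²·(1+1.327) = 0.006988
Wq = λ·E[S²]/(2(1−ρ)) = 12.4·0.006988/(2·0.3205) = 0.13519 hr

Final: 0.13519 hr


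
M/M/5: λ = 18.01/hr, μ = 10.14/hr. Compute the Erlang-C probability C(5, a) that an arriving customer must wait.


a = λ/μ = 1.7761; ρ = a/5 = 0.3552
P₀ = 0.168622 (from M/M/c formula)
C(c,a) = [a^c/(c!(1−ρ))]·P₀ = [17.67579/(120·0.6448)]·0.168622
= 0.22845·0.168622 = 0.038522

Final: 0.038522


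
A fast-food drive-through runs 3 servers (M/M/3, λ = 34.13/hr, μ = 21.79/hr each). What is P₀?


a = λ/μ = 34.13/21.79 = 1.5663; ρ = a/c = 0.5221
Σ_{k=0}^{2} a^k/k! (terms k=0..2) = 1.00000 + 1.56631 + 1.22667 = 3.79299
Tail: a^3/(3!(1−ρ)) = 3.84271/(6·0.4779) = 1.34015
P₀ = 1/(3.79299 + 1.34015) = 1/5.13314 = 0.194813

Final: 0.194813


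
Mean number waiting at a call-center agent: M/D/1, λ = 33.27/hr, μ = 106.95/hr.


ρ = 33.27/106.95 = 0.3111
M/D/1: Lq = ρ²/(2(1−ρ)) = 0.09677/(2·0.6889) = 0.07023

Final: 0.07023


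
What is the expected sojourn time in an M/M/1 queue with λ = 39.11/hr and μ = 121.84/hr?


W = 1/(μ−λ) = 1/(121.84 − 39.11) = 1/82.73 = 0.01209 hr

Final: 0.01209 hr


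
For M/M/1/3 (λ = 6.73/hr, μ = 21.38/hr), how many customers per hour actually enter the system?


ρ = 0.3148; P_K = (1−ρ)ρ^3/(1−ρ^4) = 0.021584
λ_eff = λ(1 − P_K) = 6.73·(1 − 0.021584) = 6.73·0.978416 = 6.5847 /hr

Final: 6.5847 /hr


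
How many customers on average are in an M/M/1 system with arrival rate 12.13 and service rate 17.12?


ρ = λ/μ = 12.13/17.12 = 0.7085
L = ρ/(1−ρ) = 0.7085/(1 − 0.7085) = 0.7085/0.2915 = 2.4309

Final: 2.4309


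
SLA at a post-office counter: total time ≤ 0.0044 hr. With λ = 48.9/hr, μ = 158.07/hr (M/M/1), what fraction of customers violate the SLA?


W ~ Exponential(μ−λ) for M/M/1.
μ − λ = 158.07 − 48.9 = 109.1700
P(W > t) = e^{−(μ−λ)t} = e^{−0.4803} = 0.618568

Final: 0.618568


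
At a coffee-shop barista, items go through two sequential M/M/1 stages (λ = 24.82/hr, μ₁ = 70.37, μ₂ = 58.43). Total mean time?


Each node sees arrival rate λ = 24.82/hr (tandem ⇒ throughput preserved).
W₁ = 1/(μ₁−λ) = 1/(70.37−24.82) = 0.02195 hr
W₂ = 1/(μ₂−λ) = 1/(58.43−24.82) = 0.02975 hr
W_total = W₁ + W₂ = 0.02195 + 0.02975 = 0.05171 hr

Final: 0.05171 hr


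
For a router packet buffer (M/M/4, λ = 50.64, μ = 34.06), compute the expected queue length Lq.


a = λ/μ = 1.4868; ρ = a/4 = 0.3717
P₀ = 0.224020
Lq = P₀·a^c·ρ / (c!·(1−ρ)²) = 0.224020·4.88648·0.3717/(24·0.39476)
= 0.04295

Final: 0.04295


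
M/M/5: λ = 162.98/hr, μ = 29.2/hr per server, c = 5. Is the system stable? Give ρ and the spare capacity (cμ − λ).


Total capacity cμ = 5·29.2 = 146.00/hr
ρ = λ/(cμ) = 162.98/146.00 = 1.1163
Stable ⇔ ρ < 1: NO
Spare capacity = cμ − λ = 146.00 − 162.98 = -16.98/hr

Final: ρ = 1.1163; unstable; margin = -16.98/hr


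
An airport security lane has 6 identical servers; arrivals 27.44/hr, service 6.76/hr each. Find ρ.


ρ = λ/(cμ) = 27.44/(6·6.76) = 27.44/40.56 = 0.6765

Final: 0.6765


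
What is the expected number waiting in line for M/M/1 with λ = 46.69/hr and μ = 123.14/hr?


ρ = 46.69/123.14 = 0.3792
Lq = ρ²/(1−ρ) = 0.1438/0.6208 = 0.2316

Final: 0.2316


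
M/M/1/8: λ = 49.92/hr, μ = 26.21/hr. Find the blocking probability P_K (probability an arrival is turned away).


ρ = λ/μ = 49.92/26.21 = 1.9046
P_K = (1−ρ)ρ^K/(1−ρ^(K+1)) = (-0.9046·173.165131)/(1 − 329.813176)
= -156.648045/-328.813176 = 0.476404

Final: 0.476404


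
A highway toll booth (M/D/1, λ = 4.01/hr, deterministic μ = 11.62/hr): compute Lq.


ρ = 4.01/11.62 = 0.3451
M/D/1: Lq = ρ²/(2(1−ρ)) = 0.1191/(2·0.6549) = 0.09092

Final: 0.09092


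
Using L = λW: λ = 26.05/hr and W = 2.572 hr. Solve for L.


L = λW = 26.05·2.572 = 67.0006

Final: 67.0006


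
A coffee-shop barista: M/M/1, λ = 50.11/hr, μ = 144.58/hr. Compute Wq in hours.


ρ = 50.11/144.58 = 0.3466
Wq = ρ/(μ−λ) = 0.3466/(144.58 − 50.11) = 0.3466/94.47 = 0.003669 hr

Final: 0.003669 hr


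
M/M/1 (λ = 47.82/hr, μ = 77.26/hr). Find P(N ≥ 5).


ρ = 47.82/77.26 = 0.6189
P(N ≥ n) = ρ^n = 0.6189^5 = 0.090839

Final: 0.090839


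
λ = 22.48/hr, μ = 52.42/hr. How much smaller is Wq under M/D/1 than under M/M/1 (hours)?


ρ = 22.48/52.42 = 0.4288
Wq(M/M/1) = ρ/(μ−λ) = 0.4288/29.94 = 0.01432 hr
Wq(M/D/1) = ρ/(2(μ−λ)) = 0.007162 hr
Savings = 0.01432 − 0.007162 = 0.007162 hr

Final: 0.007162 hr


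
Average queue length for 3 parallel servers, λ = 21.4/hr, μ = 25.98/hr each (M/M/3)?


a = λ/μ = 0.8237; ρ = a/3 = 0.2746
P₀ = 0.436421
Lq = P₀·a^c·ρ / (c!·(1−ρ)²) = 0.436421·0.55889·0.2746/(6·0.52625)
= 0.02121

Final: 0.02121


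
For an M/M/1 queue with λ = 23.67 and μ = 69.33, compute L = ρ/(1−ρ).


ρ = λ/μ = 23.67/69.33 = 0.3414
L = ρ/(1−ρ) = 0.3414/(1 − 0.3414) = 0.3414/0.6586 = 0.5184

Final: 0.5184


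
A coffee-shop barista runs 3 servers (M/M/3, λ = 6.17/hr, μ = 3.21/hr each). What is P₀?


a = λ/μ = 6.17/3.21 = 1.9221; ρ = a/c = 0.6407
Σ_{k=0}^{2} a^k/k! (terms k=0..2) = 1.00000 + 1.92212 + 1.84727 = 4.76939
Tail: a^3/(3!(1−ρ)) = 7.10134/(6·0.3593) = 3.29412
P₀ = 1/(4.76939 + 3.29412) = 1/8.06351 = 0.124016

Final: 0.124016


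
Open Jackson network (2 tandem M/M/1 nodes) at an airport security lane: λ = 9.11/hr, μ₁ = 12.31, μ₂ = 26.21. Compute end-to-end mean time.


Each node sees arrival rate λ = 9.11/hr (tandem ⇒ throughput preserved).
W₁ = 1/(μ₁−λ) = 1/(12.31−9.11) = 0.31250 hr
W₂ = 1/(μ₂−λ) = 1/(26.21−9.11) = 0.05848 hr
W_total = W₁ + W₂ = 0.31250 + 0.05848 = 0.37098 hr

Final: 0.37098 hr


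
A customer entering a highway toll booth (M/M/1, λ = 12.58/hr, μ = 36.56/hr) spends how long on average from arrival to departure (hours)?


W = 1/(μ−λ) = 1/(36.56 − 12.58) = 1/23.98 = 0.04170 hr

Final: 0.04170 hr


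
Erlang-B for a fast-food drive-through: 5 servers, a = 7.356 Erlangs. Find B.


B(c,a) = (a^c/c!) / Σ_{k=0}^{c} a^k/k!
a^5/5! = 179.484668
Σ terms (k=0..5): 1.00000 + 7.35600 + 27.05537 + 66.33976 + 121.99882 + 179.48467 = 403.234622
B = 179.484668/403.234622 = 0.445112

Final: 0.445112


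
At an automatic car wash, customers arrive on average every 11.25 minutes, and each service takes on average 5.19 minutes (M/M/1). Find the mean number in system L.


λ = 60/11.25 = 5.3333 /hr
μ = 60/5.19 = 11.5607 /hr
ρ = λ/μ = 5.3333/11.5607 = 0.4613
L = ρ/(1−ρ) = 0.4613/0.5387 = 0.8564

Final: 0.8564


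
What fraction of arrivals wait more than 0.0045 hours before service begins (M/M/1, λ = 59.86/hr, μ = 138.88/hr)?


ρ = 59.86/138.88 = 0.4310
P(Wq > t) = ρ·e^{−(μ−λ)t} = 0.4310·e^{−0.3556}
= 0.4310·0.700760 = 0.302041

Final: 0.302041


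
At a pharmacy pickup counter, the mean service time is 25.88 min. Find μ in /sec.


μ = 1/(service time) in consistent units.
1 second = 0.0166667 min, so μ = 0.0166667/25.88 = 0.0006440 per second

Final: 0.0006440 /sec


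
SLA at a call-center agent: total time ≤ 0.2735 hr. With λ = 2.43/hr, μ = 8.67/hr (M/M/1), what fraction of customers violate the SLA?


W ~ Exponential(μ−λ) for M/M/1.
μ − λ = 8.67 − 2.43 = 6.2400
P(W > t) = e^{−(μ−λ)t} = e^{−1.7066} = 0.181475

Final: 0.181475


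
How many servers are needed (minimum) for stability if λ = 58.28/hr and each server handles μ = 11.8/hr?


Stability requires cμ > λ ⇔ c > λ/μ.
λ/μ = 58.28/11.8 = 4.9390
Minimum integer c = ⌊4.9390⌋ + 1 = 5
Check: 5·11.8 = 59.00 > 58.28, while 4·11.8 = 47.20 ≤ 58.28

Final: 5 servers


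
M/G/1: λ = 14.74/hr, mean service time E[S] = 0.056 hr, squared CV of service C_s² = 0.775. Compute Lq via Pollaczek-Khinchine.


ρ = λ·E[S] = 14.74·0.056 = 0.8254
Lq = ρ²(1+C_s²)/(2(1−ρ)) = 0.6814·(1+0.775)/(2·0.1746)
= 0.6814·1.7750/0.3491 = 3.46413

Final: 3.46413


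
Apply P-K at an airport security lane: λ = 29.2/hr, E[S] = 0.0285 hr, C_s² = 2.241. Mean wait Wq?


ρ = λ·E[S] = 29.2·0.0285 = 0.8322
E[S²] = E[S]²(1+C_s²) = 0.0285²·(1+2.241) = 0.002633
Wq = λ·E[S²]/(2(1−ρ)) = 29.2·0.002633/(2·0.1678) = 0.22905 hr

Final: 0.22905 hr


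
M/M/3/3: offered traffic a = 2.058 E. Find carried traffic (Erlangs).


B(3,2.058) = 0.219167 (Erlang-B)
Carried load = a(1 − B) = 2.058·(1 − 0.219167) = 2.058·0.780833 = 1.6070 E

Final: 1.6070 Erlangs


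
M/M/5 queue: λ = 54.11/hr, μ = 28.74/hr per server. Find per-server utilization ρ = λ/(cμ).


ρ = λ/(cμ) = 54.11/(5·28.74) = 54.11/143.70 = 0.3765

Final: 0.3765


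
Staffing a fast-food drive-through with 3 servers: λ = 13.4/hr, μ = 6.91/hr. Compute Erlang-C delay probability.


a = λ/μ = 1.9392; ρ = a/3 = 0.6464
P₀ = 0.121111 (from M/M/c formula)
C(c,a) = [a^c/(c!(1−ρ))]·P₀ = [7.29256/(6·0.3536)]·0.121111
= 3.43735·0.121111 = 0.416303

Final: 0.416303


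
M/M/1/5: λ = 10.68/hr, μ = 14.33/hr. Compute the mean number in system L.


ρ = 10.68/14.33 = 0.7453
L = ρ[1 − (K+1)ρ^K + Kρ^(K+1)] / [(1−ρ)(1−ρ^(K+1))]
Numerator: 0.7453·(1 − 6·0.229946 + 5·0.171376) = 0.355657
Denominator: (0.2547)·(0.828624) = 0.211059
L = 0.355657/0.211059 = 1.6851

Final: 1.6851


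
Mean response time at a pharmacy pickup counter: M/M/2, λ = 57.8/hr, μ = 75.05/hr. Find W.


a = 0.7702; ρ = 0.3851; P₀ = 0.443963
Lq = P₀·a^c·ρ/(c!(1−ρ)²) = 0.13408
Wq = Lq/λ = 0.13408/57.8 = 0.002320 hr
W = Wq + 1/μ = 0.002320 + 0.01332 = 0.01564 hr

Final: 0.01564 hr


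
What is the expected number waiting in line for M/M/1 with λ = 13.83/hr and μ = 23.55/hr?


ρ = 13.83/23.55 = 0.5873
Lq = ρ²/(1−ρ) = 0.3449/0.4127 = 0.8356

Final: 0.8356


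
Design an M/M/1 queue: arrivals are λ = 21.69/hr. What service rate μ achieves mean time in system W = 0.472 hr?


W = 1/(μ−λ) ⇒ μ − λ = 1/W = 1/0.472 = 2.1186
μ = λ + 1/W = 21.69 + 2.1186 = 23.8086 per hr

Final: 23.8086 /hr


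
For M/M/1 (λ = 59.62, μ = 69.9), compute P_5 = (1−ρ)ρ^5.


ρ = 59.62/69.9 = 0.8529
P_n = (1−ρ)·ρ^n = (1 − 0.8529)·0.8529^5 = 0.1471·0.451413 = 0.066388

Final: 0.066388


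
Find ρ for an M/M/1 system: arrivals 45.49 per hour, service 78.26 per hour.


ρ = λ/μ = 45.49/78.26 = 0.5813

Final: 0.5813


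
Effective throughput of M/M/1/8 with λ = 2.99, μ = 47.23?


ρ = 0.06331; P_K = (1−ρ)ρ^8/(1−ρ^9) = 2.417e-10
λ_eff = λ(1 − P_K) = 2.99·(1 − 2.417e-10) = 2.99·1.000000 = 2.9900 /hr

Final: 2.9900 /hr


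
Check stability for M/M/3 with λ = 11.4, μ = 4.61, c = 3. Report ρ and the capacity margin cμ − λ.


Total capacity cμ = 3·4.61 = 13.83/hr
ρ = λ/(cμ) = 11.4/13.83 = 0.8243
Stable ⇔ ρ < 1: YES
Spare capacity = cμ − λ = 13.83 − 11.4 = 2.43/hr

Final: ρ = 0.8243; stable; margin = 2.43/hr


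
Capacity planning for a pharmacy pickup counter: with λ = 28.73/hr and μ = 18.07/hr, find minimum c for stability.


Stability requires cμ > λ ⇔ c > λ/μ.
λ/μ = 28.73/18.07 = 1.5899
Minimum integer c = ⌊1.5899⌋ + 1 = 2
Check: 2·18.07 = 36.14 > 28.73, while 1·18.07 = 18.07 ≤ 28.73

Final: 2 servers


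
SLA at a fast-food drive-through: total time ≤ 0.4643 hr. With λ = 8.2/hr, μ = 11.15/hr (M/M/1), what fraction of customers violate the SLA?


W ~ Exponential(μ−λ) for M/M/1.
μ − λ = 11.15 − 8.2 = 2.9500
P(W > t) = e^{−(μ−λ)t} = e^{−1.3697} = 0.254187

Final: 0.254187


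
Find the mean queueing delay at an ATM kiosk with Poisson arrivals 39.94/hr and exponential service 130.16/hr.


ρ = 39.94/130.16 = 0.3069
Wq = ρ/(μ−λ) = 0.3069/(130.16 − 39.94) = 0.3069/90.22 = 0.003401 hr

Final: 0.003401 hr


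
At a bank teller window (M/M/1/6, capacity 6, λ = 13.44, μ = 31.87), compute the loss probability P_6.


ρ = λ/μ = 13.44/31.87 = 0.4217
P_K = (1−ρ)ρ^K/(1−ρ^(K+1)) = (0.5783·0.005625)/(1 − 0.002372)
= 0.003253/0.997628 = 0.003260

Final: 0.003260


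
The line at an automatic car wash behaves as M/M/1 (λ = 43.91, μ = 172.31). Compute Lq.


ρ = 43.91/172.31 = 0.2548
Lq = ρ²/(1−ρ) = 0.06494/0.7452 = 0.08715

Final: 0.08715


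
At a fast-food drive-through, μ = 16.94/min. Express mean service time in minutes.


Mean service time = 1/μ = 1/16.94 minute = 0.05903 minute
In minutes: 0.05903 × 1 = 0.05903 min

Final: 0.05903 min


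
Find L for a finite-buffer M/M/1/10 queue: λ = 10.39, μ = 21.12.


ρ = 10.39/21.12 = 0.4920
L = ρ[1 − (K+1)ρ^K + Kρ^(K+1)] / [(1−ρ)(1−ρ^(K+1))]
Numerator: 0.4920·(1 − 11·0.0008303 + 10·0.0004084) = 0.489467
Denominator: (0.5080)·(0.999592) = 0.507842
L = 0.489467/0.507842 = 0.9638

Final: 0.9638


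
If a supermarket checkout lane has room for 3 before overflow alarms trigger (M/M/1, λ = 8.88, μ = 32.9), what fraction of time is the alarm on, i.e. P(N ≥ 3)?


ρ = 8.88/32.9 = 0.2699
P(N ≥ n) = ρ^n = 0.2699^3 = 0.019663

Final: 0.019663


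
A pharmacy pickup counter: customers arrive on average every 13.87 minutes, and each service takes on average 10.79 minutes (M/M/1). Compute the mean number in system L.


λ = 60/13.87 = 4.3259 /hr
μ = 60/10.79 = 5.5607 /hr
ρ = λ/μ = 4.3259/5.5607 = 0.7779
L = ρ/(1−ρ) = 0.7779/0.2221 = 3.5032

Final: 3.5032


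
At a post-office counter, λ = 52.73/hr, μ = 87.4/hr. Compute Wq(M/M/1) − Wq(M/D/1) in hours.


ρ = 52.73/87.4 = 0.6033
Wq(M/M/1) = ρ/(μ−λ) = 0.6033/34.67 = 0.01740 hr
Wq(M/D/1) = ρ/(2(μ−λ)) = 0.008701 hr
Savings = 0.01740 − 0.008701 = 0.008701 hr

Final: 0.008701 hr


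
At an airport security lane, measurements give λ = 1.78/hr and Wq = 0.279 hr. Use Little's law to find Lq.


Lq = λWq = 1.78·0.279 = 0.4966

Final: 0.4966


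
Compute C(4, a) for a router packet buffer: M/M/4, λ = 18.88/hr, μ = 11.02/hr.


a = λ/μ = 1.7132; ρ = a/4 = 0.4283
P₀ = 0.177088 (from M/M/c formula)
C(c,a) = [a^c/(c!(1−ρ))]·P₀ = [8.61552/(24·0.5717)]·0.177088
= 0.62793·0.177088 = 0.111199

Final: 0.111199


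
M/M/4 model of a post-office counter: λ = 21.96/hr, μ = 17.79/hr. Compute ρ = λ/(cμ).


ρ = λ/(cμ) = 21.96/(4·17.79) = 21.96/71.16 = 0.3086

Final: 0.3086


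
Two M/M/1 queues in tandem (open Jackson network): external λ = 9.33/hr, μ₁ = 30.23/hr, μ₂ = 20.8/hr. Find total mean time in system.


Each node sees arrival rate λ = 9.33/hr (tandem ⇒ throughput preserved).
W₁ = 1/(μ₁−λ) = 1/(30.23−9.33) = 0.04785 hr
W₂ = 1/(μ₂−λ) = 1/(20.8−9.33) = 0.08718 hr
W_total = W₁ + W₂ = 0.04785 + 0.08718 = 0.13503 hr

Final: 0.13503 hr


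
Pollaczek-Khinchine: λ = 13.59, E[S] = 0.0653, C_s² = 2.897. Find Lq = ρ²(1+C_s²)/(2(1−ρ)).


ρ = λ·E[S] = 13.59·0.0653 = 0.8874
Lq = ρ²(1+C_s²)/(2(1−ρ)) = 0.7875·(1+2.897)/(2·0.1126)
= 0.7875·3.8970/0.2251 = 13.63112

Final: 13.63112


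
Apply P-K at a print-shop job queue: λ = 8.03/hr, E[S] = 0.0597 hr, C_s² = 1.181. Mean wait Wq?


ρ = λ·E[S] = 8.03·0.0597 = 0.4794
E[S²] = E[S]²(1+C_s²) = 0.0597²·(1+1.181) = 0.007773
Wq = λ·E[S²]/(2(1−ρ)) = 8.03·0.007773/(2·0.5206) = 0.05995 hr

Final: 0.05995 hr


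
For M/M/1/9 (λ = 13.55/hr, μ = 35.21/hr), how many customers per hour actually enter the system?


ρ = 0.3848; P_K = (1−ρ)ρ^9/(1−ρ^10) = 0.0001139
λ_eff = λ(1 − P_K) = 13.55·(1 − 0.0001139) = 13.55·0.999886 = 13.5485 /hr

Final: 13.5485 /hr


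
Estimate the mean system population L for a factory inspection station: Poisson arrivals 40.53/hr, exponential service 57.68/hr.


ρ = λ/μ = 40.53/57.68 = 0.7027
L = ρ/(1−ρ) = 0.7027/(1 − 0.7027) = 0.7027/0.2973 = 2.3633

Final: 2.3633


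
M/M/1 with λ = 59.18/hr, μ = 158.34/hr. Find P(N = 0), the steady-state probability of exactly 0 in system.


ρ = 59.18/158.34 = 0.3738
P_n = (1−ρ)·ρ^n = (1 − 0.3738)·0.3738^0 = 0.6262·1.000000 = 0.626247

Final: 0.626247


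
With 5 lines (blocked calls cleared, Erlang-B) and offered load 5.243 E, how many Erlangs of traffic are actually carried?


B(5,5.243) = 0.304265 (Erlang-B)
Carried load = a(1 − B) = 5.243·(1 − 0.304265) = 5.243·0.695735 = 3.6477 E

Final: 3.6477 Erlangs


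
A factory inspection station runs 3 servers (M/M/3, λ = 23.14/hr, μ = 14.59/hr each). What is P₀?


a = λ/μ = 23.14/14.59 = 1.5860; ρ = a/c = 0.5287
Σ_{k=0}^{2} a^k/k! (terms k=0..2) = 1.00000 + 1.58602 + 1.25773 = 3.84374
Tail: a^3/(3!(1−ρ)) = 3.98955/(6·0.4713) = 1.41075
P₀ = 1/(3.84374 + 1.41075) = 1/5.25449 = 0.190313

Final: 0.190313


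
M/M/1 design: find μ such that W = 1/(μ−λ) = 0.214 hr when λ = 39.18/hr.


W = 1/(μ−λ) ⇒ μ − λ = 1/W = 1/0.214 = 4.6729
μ = λ + 1/W = 39.18 + 4.6729 = 43.8529 per hr

Final: 43.8529 /hr


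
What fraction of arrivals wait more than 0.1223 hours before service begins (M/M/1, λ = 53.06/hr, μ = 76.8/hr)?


ρ = 53.06/76.8 = 0.6909
P(Wq > t) = ρ·e^{−(μ−λ)t} = 0.6909·e^{−2.9034}
= 0.6909·0.054836 = 0.037886

Final: 0.037886


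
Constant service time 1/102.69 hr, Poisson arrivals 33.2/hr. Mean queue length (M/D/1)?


ρ = 33.2/102.69 = 0.3233
M/D/1: Lq = ρ²/(2(1−ρ)) = 0.1045/(2·0.6767) = 0.07723

Final: 0.07723


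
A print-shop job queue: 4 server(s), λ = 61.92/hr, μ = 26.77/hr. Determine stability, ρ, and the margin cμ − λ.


Total capacity cμ = 4·26.77 = 107.08/hr
ρ = λ/(cμ) = 61.92/107.08 = 0.5783
Stable ⇔ ρ < 1: YES
Spare capacity = cμ − λ = 107.08 − 61.92 = 45.16/hr

Final: ρ = 0.5783; stable; margin = 45.16/hr


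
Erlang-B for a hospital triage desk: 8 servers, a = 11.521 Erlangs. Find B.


B(c,a) = (a^c/c!) / Σ_{k=0}^{c} a^k/k!
a^8/8! = 7698.407388
Σ terms (k=0..8): 1.00000 + 11.52100 + 66.36672 + 254.87033 + 734.09026 + 1691.49079 + 3247.94423 + 5345.65221 + 7698.40739 = 19051.342929
B = 7698.407388/19051.342929 = 0.404087

Final: 0.404087


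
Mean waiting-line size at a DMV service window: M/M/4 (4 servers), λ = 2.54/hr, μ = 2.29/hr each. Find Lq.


a = λ/μ = 1.1092; ρ = a/4 = 0.2773
P₀ = 0.329057
Lq = P₀·a^c·ρ / (c!·(1−ρ)²) = 0.329057·1.51354·0.2773/(24·0.52231)
= 0.01102

Final: 0.01102


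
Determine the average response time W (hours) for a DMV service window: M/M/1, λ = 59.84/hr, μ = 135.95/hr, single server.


W = 1/(μ−λ) = 1/(135.95 − 59.84) = 1/76.11 = 0.01314 hr

Final: 0.01314 hr


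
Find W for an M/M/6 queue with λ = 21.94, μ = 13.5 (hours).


a = 1.6252; ρ = 0.2709; P₀ = 0.196794
Lq = P₀·a^c·ρ/(c!(1−ρ)²) = 0.002566
Wq = Lq/λ = 0.002566/21.94 = 0.0001169 hr
W = Wq + 1/μ = 0.0001169 + 0.07407 = 0.07419 hr

Final: 0.07419 hr


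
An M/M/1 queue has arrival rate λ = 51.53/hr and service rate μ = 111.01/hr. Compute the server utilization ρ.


ρ = λ/μ = 51.53/111.01 = 0.4642

Final: 0.4642


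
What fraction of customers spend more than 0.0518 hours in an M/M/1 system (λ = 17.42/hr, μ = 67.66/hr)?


W ~ Exponential(μ−λ) for M/M/1.
μ − λ = 67.66 − 17.42 = 50.2400
P(W > t) = e^{−(μ−λ)t} = e^{−2.6024} = 0.074093

Final: 0.074093


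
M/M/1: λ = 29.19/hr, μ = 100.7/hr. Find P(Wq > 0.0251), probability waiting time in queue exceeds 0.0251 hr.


ρ = 29.19/100.7 = 0.2899
P(Wq > t) = ρ·e^{−(μ−λ)t} = 0.2899·e^{−1.7949}
= 0.2899·0.166144 = 0.048160

Final: 0.048160


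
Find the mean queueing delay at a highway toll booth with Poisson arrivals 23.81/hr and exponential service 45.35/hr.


ρ = 23.81/45.35 = 0.5250
Wq = ρ/(μ−λ) = 0.5250/(45.35 − 23.81) = 0.5250/21.54 = 0.02437 hr

Final: 0.02437 hr


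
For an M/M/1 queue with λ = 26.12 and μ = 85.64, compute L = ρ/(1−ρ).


ρ = λ/μ = 26.12/85.64 = 0.3050
L = ρ/(1−ρ) = 0.3050/(1 − 0.3050) = 0.3050/0.6950 = 0.4388

Final: 0.4388


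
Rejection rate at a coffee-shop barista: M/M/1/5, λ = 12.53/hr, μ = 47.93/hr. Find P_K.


ρ = λ/μ = 12.53/47.93 = 0.2614
P_K = (1−ρ)ρ^K/(1−ρ^(K+1)) = (0.7386·0.001221)/(1 − 0.0003192)
= 0.0009018/0.999681 = 0.0009021

Final: 0.0009021


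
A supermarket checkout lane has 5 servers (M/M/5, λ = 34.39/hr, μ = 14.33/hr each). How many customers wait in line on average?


a = λ/μ = 2.3999; ρ = a/5 = 0.4800
P₀ = 0.088961
Lq = P₀·a^c·ρ / (c!·(1−ρ)²) = 0.088961·79.60309·0.4800/(120·0.27043)
= 0.10474

Final: 0.10474


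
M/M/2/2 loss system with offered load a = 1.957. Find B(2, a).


B(c,a) = (a^c/c!) / Σ_{k=0}^{c} a^k/k!
a^2/2! = 1.914925
Σ terms (k=0..2): 1.00000 + 1.95700 + 1.91492 = 4.871925
B = 1.914925/4.871925 = 0.393053

Final: 0.393053
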